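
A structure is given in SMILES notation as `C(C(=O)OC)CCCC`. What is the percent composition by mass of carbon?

64.58%

Atom tally by fragment:
  CH3OOCCH2 → C:3 H:5 O:2
  CH2 → C:1 H:2
  CH2 → C:1 H:2
  CH2 → C:1 H:2
  CH3 → C:1 H:3
Element totals:
  C: 7
  H: 14
  O: 2
Molecular formula: C7H14O2.
Molar mass = 130.187 g/mol.
Mass from C: 7 × 12.011 = 84.077 g/mol.
%C = 84.077 / 130.187 × 100 = 64.58%.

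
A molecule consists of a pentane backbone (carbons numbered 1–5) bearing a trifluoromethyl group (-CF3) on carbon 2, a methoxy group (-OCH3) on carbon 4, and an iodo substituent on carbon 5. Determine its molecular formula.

C7H12F3IO

Atom tally by fragment:
  CH3 → C:1 H:3
  CH(CF3) → C:2 H:1 F:3
  CH2 → C:1 H:2
  CH(OCH3) → C:2 H:4 O:1
  CH2I → C:1 H:2 I:1
Element totals:
  C: 7
  H: 12
  F: 3
  I: 1
  O: 1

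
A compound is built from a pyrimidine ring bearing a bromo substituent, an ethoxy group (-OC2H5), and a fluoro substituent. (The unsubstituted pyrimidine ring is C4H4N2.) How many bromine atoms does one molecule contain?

1

Atom tally by fragment:
  pyrimidine ring core → C:4 H:4 N:2
  (− 3 ring H displaced by substituents)
  + Br → Br:1
  + OC2H5 → C:2 H:5 O:1
  + F → F:1
Element totals:
  C: 6
  H: 6
  Br: 1
  F: 1
  N: 2
  O: 1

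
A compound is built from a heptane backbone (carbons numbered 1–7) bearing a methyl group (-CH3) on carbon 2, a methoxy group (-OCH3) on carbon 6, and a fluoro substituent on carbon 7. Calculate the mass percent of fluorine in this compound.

11.71%

Atom tally by fragment:
  CH3 → C:1 H:3
  CH(CH3) → C:2 H:4
  CH2 → C:1 H:2
  CH2 → C:1 H:2
  CH2 → C:1 H:2
  CH(OCH3) → C:2 H:4 O:1
  CH2F → C:1 H:2 F:1
Element totals:
  C: 9
  H: 19
  F: 1
  O: 1
Molecular formula: C9H19FO.
Molar mass = 162.248 g/mol.
Mass from F: 1 × 18.998 = 18.998 g/mol.
%F = 18.998 / 162.248 × 100 = 11.71%.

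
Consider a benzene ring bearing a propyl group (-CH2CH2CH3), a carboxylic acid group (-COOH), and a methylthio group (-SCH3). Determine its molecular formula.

C11H14O2S

Atom tally by fragment:
  benzene ring core → C:6 H:6
  (− 3 ring H displaced by substituents)
  + CH2CH2CH3 → C:3 H:7
  + COOH → C:1 H:1 O:2
  + SCH3 → C:1 H:3 S:1
Element totals:
  C: 11
  H: 14
  O: 2
  S: 1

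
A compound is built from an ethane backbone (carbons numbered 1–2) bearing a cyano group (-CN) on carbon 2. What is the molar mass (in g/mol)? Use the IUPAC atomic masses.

Atom tally by fragment:
  CH3 → C:1 H:3
  CH2CN → C:2 H:2 N:1
Element totals:
  C: 3
  H: 5
  N: 1
Molecular formula: C3H5N.
  M = 3(12.011) + 5(1.008) + 14.007
    = 36.033 + 5.040 + 14.007 = 55.080

55.08 g/mol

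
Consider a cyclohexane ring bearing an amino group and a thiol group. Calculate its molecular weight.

131.24 g/mol

Atom tally by fragment:
  cyclohexane ring core → C:6 H:12
  (− 2 ring H displaced by substituents)
  + NH2 → N:1 H:2
  + SH → S:1 H:1
Element totals:
  C: 6
  H: 13
  N: 1
  S: 1
Molecular formula: C6H13NS.
  M = 6(12.011) + 13(1.008) + 14.007 + 32.06
    = 72.066 + 13.104 + 14.007 + 32.060 = 131.237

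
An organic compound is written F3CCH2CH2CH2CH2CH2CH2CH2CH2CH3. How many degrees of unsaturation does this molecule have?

0

Atom tally by fragment:
  F3CCH2 → C:2 H:2 F:3
  CH2 → C:1 H:2
  CH2 → C:1 H:2
  CH2 → C:1 H:2
  CH2 → C:1 H:2
  CH2 → C:1 H:2
  CH2 → C:1 H:2
  CH2 → C:1 H:2
  CH3 → C:1 H:3
Element totals:
  C: 10
  H: 19
  F: 3
Molecular formula: C10H19F3.
DoU = (2C + 2 + N − H − X) / 2 = (2·10 + 2 + 0 − 19 − 3) / 2 = 0.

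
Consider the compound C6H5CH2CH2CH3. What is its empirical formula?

Element totals:
  C: 9
  H: 12
Molecular formula: C9H12.
gcd of subscripts = 3; dividing each by 3:
  C: 9/3 = 3
  H: 12/3 = 4

C3H4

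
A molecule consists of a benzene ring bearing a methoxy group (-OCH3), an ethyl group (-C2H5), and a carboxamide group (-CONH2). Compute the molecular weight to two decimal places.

179.22 g/mol

Atom tally by fragment:
  benzene ring core → C:6 H:6
  (− 3 ring H displaced by substituents)
  + OCH3 → C:1 H:3 O:1
  + C2H5 → C:2 H:5
  + CONH2 → C:1 H:2 O:1 N:1
Element totals:
  C: 10
  H: 13
  N: 1
  O: 2
Molecular formula: C10H13NO2.
  M = 10(12.011) + 13(1.008) + 14.007 + 2(15.999)
    = 120.110 + 13.104 + 14.007 + 31.998 = 179.219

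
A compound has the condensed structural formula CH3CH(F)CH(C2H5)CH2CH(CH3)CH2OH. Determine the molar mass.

162.25 g/mol

Atom tally by fragment:
  CH3 → C:1 H:3
  CH(F) → C:1 H:1 F:1
  CH(C2H5) → C:3 H:6
  CH2 → C:1 H:2
  CH(CH3) → C:2 H:4
  CH2OH → C:1 H:3 O:1
Element totals:
  C: 9
  H: 19
  F: 1
  O: 1
Molecular formula: C9H19FO.
  M = 9(12.011) + 19(1.008) + 18.998 + 15.999
    = 108.099 + 19.152 + 18.998 + 15.999 = 162.248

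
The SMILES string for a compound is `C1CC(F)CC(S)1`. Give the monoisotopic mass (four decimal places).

120.0409

Atom tally by fragment:
  cyclopentane ring core → C:5 H:10
  (− 2 ring H displaced by substituents)
  + F → F:1
  + SH → S:1 H:1
Element totals:
  C: 5
  H: 9
  F: 1
  S: 1
Molecular formula: C5H9FS.
  M = 5(12.0) + 9(1.007825) + 18.998403 + 31.972071
    = 60.000000 + 9.070425 + 18.998403 + 31.972071 = 120.040899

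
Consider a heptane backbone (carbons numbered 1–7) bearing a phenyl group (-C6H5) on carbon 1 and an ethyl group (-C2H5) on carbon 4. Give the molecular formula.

C15H24

Atom tally by fragment:
  C6H5CH2 → C:7 H:7
  CH2 → C:1 H:2
  CH2 → C:1 H:2
  CH(C2H5) → C:3 H:6
  CH2 → C:1 H:2
  CH2 → C:1 H:2
  CH3 → C:1 H:3
Element totals:
  C: 15
  H: 24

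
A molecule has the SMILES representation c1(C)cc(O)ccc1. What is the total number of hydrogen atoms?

8

Atom tally by fragment:
  benzene ring core → C:6 H:6
  (− 2 ring H displaced by substituents)
  + CH3 → C:1 H:3
  + OH → O:1 H:1
Element totals:
  C: 7
  H: 8
  O: 1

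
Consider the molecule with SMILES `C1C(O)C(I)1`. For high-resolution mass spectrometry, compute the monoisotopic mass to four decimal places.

183.9385

Atom tally by fragment:
  cyclopropane ring core → C:3 H:6
  (− 2 ring H displaced by substituents)
  + OH → O:1 H:1
  + I → I:1
Element totals:
  C: 3
  H: 5
  I: 1
  O: 1
Molecular formula: C3H5IO.
  M = 3(12.0) + 5(1.007825) + 126.904472 + 15.994915
    = 36.000000 + 5.039125 + 126.904472 + 15.994915 = 183.938512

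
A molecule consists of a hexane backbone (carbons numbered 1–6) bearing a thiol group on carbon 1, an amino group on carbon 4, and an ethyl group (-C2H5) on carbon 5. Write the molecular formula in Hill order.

C8H19NS

Atom tally by fragment:
  HSCH2 → C:1 H:3 S:1
  CH2 → C:1 H:2
  CH2 → C:1 H:2
  CH(NH2) → C:1 H:3 N:1
  CH(C2H5) → C:3 H:6
  CH3 → C:1 H:3
Element totals:
  C: 8
  H: 19
  N: 1
  S: 1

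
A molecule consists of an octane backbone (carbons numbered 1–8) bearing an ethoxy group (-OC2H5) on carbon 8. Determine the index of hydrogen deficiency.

Atom tally by fragment:
  CH3 → C:1 H:3
  CH2 → C:1 H:2
  CH2 → C:1 H:2
  CH2 → C:1 H:2
  CH2 → C:1 H:2
  CH2 → C:1 H:2
  CH2 → C:1 H:2
  CH2OC2H5 → C:3 H:7 O:1
Element totals:
  C: 10
  H: 22
  O: 1
Molecular formula: C10H22O.
DoU = (2C + 2 + N − H − X) / 2 = (2·10 + 2 + 0 − 22 − 0) / 2 = 0.

0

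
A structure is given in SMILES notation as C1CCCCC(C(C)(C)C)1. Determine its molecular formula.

Atom tally by fragment:
  cyclohexane ring core → C:6 H:12
  (− 1 ring H displaced by substituents)
  + C(CH3)3 → C:4 H:9
Element totals:
  C: 10
  H: 20

C10H20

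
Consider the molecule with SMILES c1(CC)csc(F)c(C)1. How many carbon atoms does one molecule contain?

Atom tally by fragment:
  thiophene ring core → C:4 H:4 S:1
  (− 3 ring H displaced by substituents)
  + C2H5 → C:2 H:5
  + F → F:1
  + CH3 → C:1 H:3
Element totals:
  C: 7
  H: 9
  F: 1
  S: 1

7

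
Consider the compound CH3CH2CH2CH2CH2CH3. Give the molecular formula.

C6H14

Atom tally by fragment:
  CH3 → C:1 H:3
  CH2 → C:1 H:2
  CH2 → C:1 H:2
  CH2 → C:1 H:2
  CH2 → C:1 H:2
  CH3 → C:1 H:3
Element totals:
  C: 6
  H: 14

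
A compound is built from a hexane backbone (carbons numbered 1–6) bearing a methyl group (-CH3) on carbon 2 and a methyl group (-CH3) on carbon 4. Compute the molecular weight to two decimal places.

114.23 g/mol

Atom tally by fragment:
  CH3 → C:1 H:3
  CH(CH3) → C:2 H:4
  CH2 → C:1 H:2
  CH(CH3) → C:2 H:4
  CH2 → C:1 H:2
  CH3 → C:1 H:3
Element totals:
  C: 8
  H: 18
Molecular formula: C8H18.
  M = 8(12.011) + 18(1.008)
    = 96.088 + 18.144 = 114.232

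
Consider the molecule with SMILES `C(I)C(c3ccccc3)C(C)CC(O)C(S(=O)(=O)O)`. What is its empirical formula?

Atom tally by fragment:
  ICH2 → C:1 H:2 I:1
  CH(C6H5) → C:7 H:6
  CH(CH3) → C:2 H:4
  CH2 → C:1 H:2
  CH(OH) → C:1 H:2 O:1
  CH2SO3H → C:1 H:3 S:1 O:3
Element totals:
  C: 13
  H: 19
  I: 1
  O: 4
  S: 1
Molecular formula: C13H19IO4S.
gcd of subscripts (13, 19, 1, 4, 1) = 1, so the empirical formula equals the molecular formula.

C13H19IO4S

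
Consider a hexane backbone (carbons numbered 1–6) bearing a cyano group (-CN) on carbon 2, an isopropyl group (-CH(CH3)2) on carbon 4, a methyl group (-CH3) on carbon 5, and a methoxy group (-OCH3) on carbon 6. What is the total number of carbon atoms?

Atom tally by fragment:
  CH3 → C:1 H:3
  CH(CN) → C:2 H:1 N:1
  CH2 → C:1 H:2
  CH(CH(CH3)2) → C:4 H:8
  CH(CH3) → C:2 H:4
  CH2OCH3 → C:2 H:5 O:1
Element totals:
  C: 12
  H: 23
  N: 1
  O: 1

12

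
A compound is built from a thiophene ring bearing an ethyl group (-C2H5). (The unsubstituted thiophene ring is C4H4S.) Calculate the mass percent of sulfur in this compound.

Atom tally by fragment:
  thiophene ring core → C:4 H:4 S:1
  (− 1 ring H displaced by substituents)
  + C2H5 → C:2 H:5
Element totals:
  C: 6
  H: 8
  S: 1
Molecular formula: C6H8S.
Molar mass = 112.190 g/mol.
Mass from S: 1 × 32.06 = 32.060 g/mol.
%S = 32.060 / 112.190 × 100 = 28.58%.

28.58%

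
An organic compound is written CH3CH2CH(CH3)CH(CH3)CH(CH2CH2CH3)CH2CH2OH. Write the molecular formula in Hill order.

C12H26O

Atom tally by fragment:
  CH3 → C:1 H:3
  CH2 → C:1 H:2
  CH(CH3) → C:2 H:4
  CH(CH3) → C:2 H:4
  CH(CH2CH2CH3) → C:4 H:8
  CH2CH2OH → C:2 H:5 O:1
Element totals:
  C: 12
  H: 26
  O: 1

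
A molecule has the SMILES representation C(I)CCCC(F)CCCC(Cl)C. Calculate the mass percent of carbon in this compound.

37.46%

Atom tally by fragment:
  ICH2 → C:1 H:2 I:1
  CH2 → C:1 H:2
  CH2 → C:1 H:2
  CH2 → C:1 H:2
  CH(F) → C:1 H:1 F:1
  CH2 → C:1 H:2
  CH2 → C:1 H:2
  CH2 → C:1 H:2
  CH(Cl) → C:1 H:1 Cl:1
  CH3 → C:1 H:3
Element totals:
  C: 10
  H: 19
  Cl: 1
  F: 1
  I: 1
Molecular formula: C10H19ClFI.
Molar mass = 320.614 g/mol.
Mass from C: 10 × 12.011 = 120.110 g/mol.
%C = 120.110 / 320.614 × 100 = 37.46%.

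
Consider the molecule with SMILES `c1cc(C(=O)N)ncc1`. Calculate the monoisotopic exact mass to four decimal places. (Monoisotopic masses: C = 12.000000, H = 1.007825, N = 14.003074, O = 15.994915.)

Atom tally by fragment:
  pyridine ring core → C:5 H:5 N:1
  (− 1 ring H displaced by substituents)
  + CONH2 → C:1 H:2 O:1 N:1
Element totals:
  C: 6
  H: 6
  N: 2
  O: 1
Molecular formula: C6H6N2O.
  M = 6(12.0) + 6(1.007825) + 2(14.003074) + 15.994915
    = 72.000000 + 6.046950 + 28.006148 + 15.994915 = 122.048013

122.0480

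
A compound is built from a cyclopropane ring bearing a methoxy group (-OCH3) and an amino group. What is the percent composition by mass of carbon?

Atom tally by fragment:
  cyclopropane ring core → C:3 H:6
  (− 2 ring H displaced by substituents)
  + OCH3 → C:1 H:3 O:1
  + NH2 → N:1 H:2
Element totals:
  C: 4
  H: 9
  N: 1
  O: 1
Molecular formula: C4H9NO.
Molar mass = 87.122 g/mol.
Mass from C: 4 × 12.011 = 48.044 g/mol.
%C = 48.044 / 87.122 × 100 = 55.15%.

55.15%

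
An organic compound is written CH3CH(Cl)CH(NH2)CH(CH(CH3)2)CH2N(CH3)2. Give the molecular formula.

C10H23ClN2

Element totals:
  C: 10
  H: 23
  Cl: 1
  N: 2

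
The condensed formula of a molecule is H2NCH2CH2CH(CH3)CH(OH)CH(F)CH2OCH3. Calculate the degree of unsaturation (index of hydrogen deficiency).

0

Atom tally by fragment:
  H2NCH2 → C:1 H:4 N:1
  CH2 → C:1 H:2
  CH(CH3) → C:2 H:4
  CH(OH) → C:1 H:2 O:1
  CH(F) → C:1 H:1 F:1
  CH2OCH3 → C:2 H:5 O:1
Element totals:
  C: 8
  H: 18
  F: 1
  N: 1
  O: 2
Molecular formula: C8H18FNO2.
DoU = (2C + 2 + N − H − X) / 2 = (2·8 + 2 + 1 − 18 − 1) / 2 = 0.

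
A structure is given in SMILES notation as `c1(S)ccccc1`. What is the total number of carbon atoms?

6

Atom tally by fragment:
  benzene ring core → C:6 H:6
  (− 1 ring H displaced by substituents)
  + SH → S:1 H:1
Element totals:
  C: 6
  H: 6
  S: 1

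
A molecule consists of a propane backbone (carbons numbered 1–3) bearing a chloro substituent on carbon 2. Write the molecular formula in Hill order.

C3H7Cl

Atom tally by fragment:
  CH3 → C:1 H:3
  CH(Cl) → C:1 H:1 Cl:1
  CH3 → C:1 H:3
Element totals:
  C: 3
  H: 7
  Cl: 1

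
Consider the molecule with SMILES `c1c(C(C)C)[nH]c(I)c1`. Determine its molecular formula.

C7H10IN

Atom tally by fragment:
  pyrrole ring core → C:4 H:5 N:1
  (− 2 ring H displaced by substituents)
  + CH(CH3)2 → C:3 H:7
  + I → I:1
Element totals:
  C: 7
  H: 10
  I: 1
  N: 1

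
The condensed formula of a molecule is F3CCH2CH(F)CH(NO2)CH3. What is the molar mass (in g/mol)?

Element totals:
  C: 5
  H: 7
  F: 4
  N: 1
  O: 2
Molecular formula: C5H7F4NO2.
  M = 5(12.011) + 7(1.008) + 4(18.998) + 14.007 + 2(15.999)
    = 60.055 + 7.056 + 75.992 + 14.007 + 31.998 = 189.108

189.11 g/mol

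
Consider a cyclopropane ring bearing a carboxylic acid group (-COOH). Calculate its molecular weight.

86.09 g/mol

Atom tally by fragment:
  cyclopropane ring core → C:3 H:6
  (− 1 ring H displaced by substituents)
  + COOH → C:1 H:1 O:2
Element totals:
  C: 4
  H: 6
  O: 2
Molecular formula: C4H6O2.
  M = 4(12.011) + 6(1.008) + 2(15.999)
    = 48.044 + 6.048 + 31.998 = 86.090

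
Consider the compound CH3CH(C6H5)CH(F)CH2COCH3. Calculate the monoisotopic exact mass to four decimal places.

Atom tally by fragment:
  CH3 → C:1 H:3
  CH(C6H5) → C:7 H:6
  CH(F) → C:1 H:1 F:1
  CH2COCH3 → C:3 H:5 O:1
Element totals:
  C: 12
  H: 15
  F: 1
  O: 1
Molecular formula: C12H15FO.
  M = 12(12.0) + 15(1.007825) + 18.998403 + 15.994915
    = 144.000000 + 15.117375 + 18.998403 + 15.994915 = 194.110693

194.1107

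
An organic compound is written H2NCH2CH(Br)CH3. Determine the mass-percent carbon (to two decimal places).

26.11%

Element totals:
  C: 3
  H: 8
  Br: 1
  N: 1
Molecular formula: C3H8BrN.
Molar mass = 138.008 g/mol.
Mass from C: 3 × 12.011 = 36.033 g/mol.
%C = 36.033 / 138.008 × 100 = 26.11%.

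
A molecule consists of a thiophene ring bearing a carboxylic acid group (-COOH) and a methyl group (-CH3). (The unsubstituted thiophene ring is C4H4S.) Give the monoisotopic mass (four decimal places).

Atom tally by fragment:
  thiophene ring core → C:4 H:4 S:1
  (− 2 ring H displaced by substituents)
  + COOH → C:1 H:1 O:2
  + CH3 → C:1 H:3
Element totals:
  C: 6
  H: 6
  O: 2
  S: 1
Molecular formula: C6H6O2S.
  M = 6(12.0) + 6(1.007825) + 2(15.994915) + 31.972071
    = 72.000000 + 6.046950 + 31.989830 + 31.972071 = 142.008851

142.0089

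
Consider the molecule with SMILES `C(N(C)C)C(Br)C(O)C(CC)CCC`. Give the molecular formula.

C11H24BrNO

Atom tally by fragment:
  (CH3)2NCH2 → C:3 H:8 N:1
  CH(Br) → C:1 H:1 Br:1
  CH(OH) → C:1 H:2 O:1
  CH(C2H5) → C:3 H:6
  CH2 → C:1 H:2
  CH2 → C:1 H:2
  CH3 → C:1 H:3
Element totals:
  C: 11
  H: 24
  Br: 1
  N: 1
  O: 1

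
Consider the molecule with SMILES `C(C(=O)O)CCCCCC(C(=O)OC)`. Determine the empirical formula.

C5H9O2

Atom tally by fragment:
  HOOCCH2 → C:2 H:3 O:2
  CH2 → C:1 H:2
  CH2 → C:1 H:2
  CH2 → C:1 H:2
  CH2 → C:1 H:2
  CH2 → C:1 H:2
  CH2COOCH3 → C:3 H:5 O:2
Element totals:
  C: 10
  H: 18
  O: 4
Molecular formula: C10H18O4.
gcd of subscripts = 2; dividing each by 2:
  C: 10/2 = 5
  H: 18/2 = 9
  O: 4/2 = 2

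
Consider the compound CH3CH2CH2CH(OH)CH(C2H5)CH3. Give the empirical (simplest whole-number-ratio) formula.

Element totals:
  C: 8
  H: 18
  O: 1
Molecular formula: C8H18O.
gcd of subscripts (8, 18, 1) = 1, so the empirical formula equals the molecular formula.

C8H18O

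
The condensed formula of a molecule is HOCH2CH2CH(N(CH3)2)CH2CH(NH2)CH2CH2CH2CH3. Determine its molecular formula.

Atom tally by fragment:
  HOCH2CH2 → C:2 H:5 O:1
  CH(N(CH3)2) → C:3 H:7 N:1
  CH2 → C:1 H:2
  CH(NH2) → C:1 H:3 N:1
  CH2 → C:1 H:2
  CH2 → C:1 H:2
  CH2 → C:1 H:2
  CH3 → C:1 H:3
Element totals:
  C: 11
  H: 26
  N: 2
  O: 1

C11H26N2O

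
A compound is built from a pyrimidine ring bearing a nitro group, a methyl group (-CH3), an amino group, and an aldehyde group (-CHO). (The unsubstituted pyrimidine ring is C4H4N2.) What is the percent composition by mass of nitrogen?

Atom tally by fragment:
  pyrimidine ring core → C:4 H:4 N:2
  (− 4 ring H displaced by substituents)
  + NO2 → N:1 O:2
  + CH3 → C:1 H:3
  + NH2 → N:1 H:2
  + CHO → C:1 H:1 O:1
Element totals:
  C: 6
  H: 6
  N: 4
  O: 3
Molecular formula: C6H6N4O3.
Molar mass = 182.139 g/mol.
Mass from N: 4 × 14.007 = 56.028 g/mol.
%N = 56.028 / 182.139 × 100 = 30.76%.

30.76%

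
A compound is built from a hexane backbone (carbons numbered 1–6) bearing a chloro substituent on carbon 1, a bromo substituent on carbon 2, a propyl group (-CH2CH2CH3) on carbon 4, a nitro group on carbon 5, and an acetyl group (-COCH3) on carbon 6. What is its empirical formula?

C11H19BrClNO3

Atom tally by fragment:
  ClCH2 → C:1 H:2 Cl:1
  CH(Br) → C:1 H:1 Br:1
  CH2 → C:1 H:2
  CH(CH2CH2CH3) → C:4 H:8
  CH(NO2) → C:1 H:1 N:1 O:2
  CH2COCH3 → C:3 H:5 O:1
Element totals:
  C: 11
  H: 19
  Br: 1
  Cl: 1
  N: 1
  O: 3
Molecular formula: C11H19BrClNO3.
gcd of subscripts (1, 11, 1, 19, 1, 3) = 1, so the empirical formula equals the molecular formula.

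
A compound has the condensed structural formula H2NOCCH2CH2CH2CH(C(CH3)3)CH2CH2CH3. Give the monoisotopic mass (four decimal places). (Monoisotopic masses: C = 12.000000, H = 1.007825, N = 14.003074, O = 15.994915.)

199.1936

Atom tally by fragment:
  H2NOCCH2 → C:2 H:4 O:1 N:1
  CH2 → C:1 H:2
  CH2 → C:1 H:2
  CH(C(CH3)3) → C:5 H:10
  CH2 → C:1 H:2
  CH2 → C:1 H:2
  CH3 → C:1 H:3
Element totals:
  C: 12
  H: 25
  N: 1
  O: 1
Molecular formula: C12H25NO.
  M = 12(12.0) + 25(1.007825) + 14.003074 + 15.994915
    = 144.000000 + 25.195625 + 14.003074 + 15.994915 = 199.193614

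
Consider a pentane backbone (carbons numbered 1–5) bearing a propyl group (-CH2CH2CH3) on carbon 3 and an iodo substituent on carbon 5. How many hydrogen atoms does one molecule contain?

17

Atom tally by fragment:
  CH3 → C:1 H:3
  CH2 → C:1 H:2
  CH(CH2CH2CH3) → C:4 H:8
  CH2 → C:1 H:2
  CH2I → C:1 H:2 I:1
Element totals:
  C: 8
  H: 17
  I: 1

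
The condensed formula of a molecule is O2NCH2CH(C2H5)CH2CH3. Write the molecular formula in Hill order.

C6H13NO2

Atom tally by fragment:
  O2NCH2 → C:1 H:2 N:1 O:2
  CH(C2H5) → C:3 H:6
  CH2 → C:1 H:2
  CH3 → C:1 H:3
Element totals:
  C: 6
  H: 13
  N: 1
  O: 2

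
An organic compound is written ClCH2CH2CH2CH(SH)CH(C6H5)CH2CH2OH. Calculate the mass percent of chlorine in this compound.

Element totals:
  C: 13
  H: 19
  Cl: 1
  O: 1
  S: 1
Molecular formula: C13H19ClOS.
Molar mass = 258.804 g/mol.
Mass from Cl: 1 × 35.45 = 35.450 g/mol.
%Cl = 35.450 / 258.804 × 100 = 13.70%.

13.70%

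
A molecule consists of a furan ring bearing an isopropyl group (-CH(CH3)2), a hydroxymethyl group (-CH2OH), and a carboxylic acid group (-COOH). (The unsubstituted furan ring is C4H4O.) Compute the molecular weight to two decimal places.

Atom tally by fragment:
  furan ring core → C:4 H:4 O:1
  (− 3 ring H displaced by substituents)
  + CH(CH3)2 → C:3 H:7
  + CH2OH → C:1 H:3 O:1
  + COOH → C:1 H:1 O:2
Element totals:
  C: 9
  H: 12
  O: 4
Molecular formula: C9H12O4.
  M = 9(12.011) + 12(1.008) + 4(15.999)
    = 108.099 + 12.096 + 63.996 = 184.191

184.19 g/mol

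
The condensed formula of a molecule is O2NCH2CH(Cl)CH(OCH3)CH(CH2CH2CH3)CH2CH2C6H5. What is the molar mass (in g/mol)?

313.82 g/mol

Element totals:
  C: 16
  H: 24
  Cl: 1
  N: 1
  O: 3
Molecular formula: C16H24ClNO3.
  M = 16(12.011) + 24(1.008) + 35.45 + 14.007 + 3(15.999)
    = 192.176 + 24.192 + 35.450 + 14.007 + 47.997 = 313.822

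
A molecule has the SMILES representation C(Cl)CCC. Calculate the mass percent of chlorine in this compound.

Atom tally by fragment:
  ClCH2 → C:1 H:2 Cl:1
  CH2 → C:1 H:2
  CH2 → C:1 H:2
  CH3 → C:1 H:3
Element totals:
  C: 4
  H: 9
  Cl: 1
Molecular formula: C4H9Cl.
Molar mass = 92.566 g/mol.
Mass from Cl: 1 × 35.45 = 35.450 g/mol.
%Cl = 35.450 / 92.566 × 100 = 38.30%.

38.30%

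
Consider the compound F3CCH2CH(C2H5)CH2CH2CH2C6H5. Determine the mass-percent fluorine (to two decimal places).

Atom tally by fragment:
  F3CCH2 → C:2 H:2 F:3
  CH(C2H5) → C:3 H:6
  CH2 → C:1 H:2
  CH2 → C:1 H:2
  CH2C6H5 → C:7 H:7
Element totals:
  C: 14
  H: 19
  F: 3
Molecular formula: C14H19F3.
Molar mass = 244.300 g/mol.
Mass from F: 3 × 18.998 = 56.994 g/mol.
%F = 56.994 / 244.300 × 100 = 23.33%.

23.33%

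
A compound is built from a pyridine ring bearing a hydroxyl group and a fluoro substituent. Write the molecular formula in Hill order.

Atom tally by fragment:
  pyridine ring core → C:5 H:5 N:1
  (− 2 ring H displaced by substituents)
  + OH → O:1 H:1
  + F → F:1
Element totals:
  C: 5
  H: 4
  F: 1
  N: 1
  O: 1

C5H4FNO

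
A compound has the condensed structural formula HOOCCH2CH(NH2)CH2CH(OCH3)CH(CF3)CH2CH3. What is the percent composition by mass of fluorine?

22.15%

Element totals:
  C: 10
  H: 18
  F: 3
  N: 1
  O: 3
Molecular formula: C10H18F3NO3.
Molar mass = 257.252 g/mol.
Mass from F: 3 × 18.998 = 56.994 g/mol.
%F = 56.994 / 257.252 × 100 = 22.15%.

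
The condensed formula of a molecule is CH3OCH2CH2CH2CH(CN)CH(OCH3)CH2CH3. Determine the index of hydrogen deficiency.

Element totals:
  C: 10
  H: 19
  N: 1
  O: 2
Molecular formula: C10H19NO2.
DoU = (2C + 2 + N − H − X) / 2 = (2·10 + 2 + 1 − 19 − 0) / 2 = 2.

2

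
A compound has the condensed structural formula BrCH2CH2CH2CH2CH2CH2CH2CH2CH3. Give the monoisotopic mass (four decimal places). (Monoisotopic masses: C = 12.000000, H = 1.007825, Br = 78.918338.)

Atom tally by fragment:
  BrCH2 → C:1 H:2 Br:1
  CH2 → C:1 H:2
  CH2 → C:1 H:2
  CH2 → C:1 H:2
  CH2 → C:1 H:2
  CH2 → C:1 H:2
  CH2 → C:1 H:2
  CH2 → C:1 H:2
  CH3 → C:1 H:3
Element totals:
  C: 9
  H: 19
  Br: 1
Molecular formula: C9H19Br.
  M = 9(12.0) + 19(1.007825) + 78.918338
    = 108.000000 + 19.148675 + 78.918338 = 206.067013

206.0670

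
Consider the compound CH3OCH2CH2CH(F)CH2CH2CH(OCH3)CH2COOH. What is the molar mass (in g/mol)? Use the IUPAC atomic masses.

Atom tally by fragment:
  CH3OCH2 → C:2 H:5 O:1
  CH2 → C:1 H:2
  CH(F) → C:1 H:1 F:1
  CH2 → C:1 H:2
  CH2 → C:1 H:2
  CH(OCH3) → C:2 H:4 O:1
  CH2COOH → C:2 H:3 O:2
Element totals:
  C: 10
  H: 19
  F: 1
  O: 4
Molecular formula: C10H19FO4.
  M = 10(12.011) + 19(1.008) + 18.998 + 4(15.999)
    = 120.110 + 19.152 + 18.998 + 63.996 = 222.256

222.26 g/mol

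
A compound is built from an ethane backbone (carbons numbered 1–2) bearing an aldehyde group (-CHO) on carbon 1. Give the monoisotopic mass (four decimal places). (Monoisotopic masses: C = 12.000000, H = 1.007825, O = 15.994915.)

Atom tally by fragment:
  OHCCH2 → C:2 H:3 O:1
  CH3 → C:1 H:3
Element totals:
  C: 3
  H: 6
  O: 1
Molecular formula: C3H6O.
  M = 3(12.0) + 6(1.007825) + 15.994915
    = 36.000000 + 6.046950 + 15.994915 = 58.041865

58.0419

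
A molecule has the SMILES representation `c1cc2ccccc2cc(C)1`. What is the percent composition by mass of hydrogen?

7.09%

Atom tally by fragment:
  naphthalene ring system core → C:10 H:8
  (− 1 ring H displaced by substituents)
  + CH3 → C:1 H:3
Element totals:
  C: 11
  H: 10
Molecular formula: C11H10.
Molar mass = 142.201 g/mol.
Mass from H: 10 × 1.008 = 10.080 g/mol.
%H = 10.080 / 142.201 × 100 = 7.09%.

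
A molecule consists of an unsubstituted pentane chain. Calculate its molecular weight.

72.15 g/mol

Atom tally by fragment:
  CH3 → C:1 H:3
  CH2 → C:1 H:2
  CH2 → C:1 H:2
  CH2 → C:1 H:2
  CH3 → C:1 H:3
Element totals:
  C: 5
  H: 12
Molecular formula: C5H12.
  M = 5(12.011) + 12(1.008)
    = 60.055 + 12.096 = 72.151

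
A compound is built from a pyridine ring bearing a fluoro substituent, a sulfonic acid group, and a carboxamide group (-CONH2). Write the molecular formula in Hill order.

Atom tally by fragment:
  pyridine ring core → C:5 H:5 N:1
  (− 3 ring H displaced by substituents)
  + F → F:1
  + SO3H → S:1 O:3 H:1
  + CONH2 → C:1 H:2 O:1 N:1
Element totals:
  C: 6
  H: 5
  F: 1
  N: 2
  O: 4
  S: 1

C6H5FN2O4S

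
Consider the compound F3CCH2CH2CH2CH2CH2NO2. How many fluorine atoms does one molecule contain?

Atom tally by fragment:
  F3CCH2 → C:2 H:2 F:3
  CH2 → C:1 H:2
  CH2 → C:1 H:2
  CH2 → C:1 H:2
  CH2NO2 → C:1 H:2 N:1 O:2
Element totals:
  C: 6
  H: 10
  F: 3
  N: 1
  O: 2

3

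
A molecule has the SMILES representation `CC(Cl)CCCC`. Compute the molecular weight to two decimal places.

120.62 g/mol

Atom tally by fragment:
  CH3 → C:1 H:3
  CH(Cl) → C:1 H:1 Cl:1
  CH2 → C:1 H:2
  CH2 → C:1 H:2
  CH2 → C:1 H:2
  CH3 → C:1 H:3
Element totals:
  C: 6
  H: 13
  Cl: 1
Molecular formula: C6H13Cl.
  M = 6(12.011) + 13(1.008) + 35.45
    = 72.066 + 13.104 + 35.450 = 120.620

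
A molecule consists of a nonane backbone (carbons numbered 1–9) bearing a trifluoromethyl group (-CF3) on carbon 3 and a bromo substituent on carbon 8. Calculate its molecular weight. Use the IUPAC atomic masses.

275.15 g/mol

Atom tally by fragment:
  CH3 → C:1 H:3
  CH2 → C:1 H:2
  CH(CF3) → C:2 H:1 F:3
  CH2 → C:1 H:2
  CH2 → C:1 H:2
  CH2 → C:1 H:2
  CH2 → C:1 H:2
  CH(Br) → C:1 H:1 Br:1
  CH3 → C:1 H:3
Element totals:
  C: 10
  H: 18
  Br: 1
  F: 3
Molecular formula: C10H18BrF3.
  M = 10(12.011) + 18(1.008) + 79.904 + 3(18.998)
    = 120.110 + 18.144 + 79.904 + 56.994 = 275.152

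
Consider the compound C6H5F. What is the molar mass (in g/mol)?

96.10 g/mol

Atom tally by fragment:
  benzene ring core → C:6 H:6
  (− 1 ring H displaced by substituents)
  + F → F:1
Element totals:
  C: 6
  H: 5
  F: 1
Molecular formula: C6H5F.
  M = 6(12.011) + 5(1.008) + 18.998
    = 72.066 + 5.040 + 18.998 = 96.104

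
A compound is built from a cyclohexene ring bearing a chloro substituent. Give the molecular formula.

Atom tally by fragment:
  cyclohexene ring core → C:6 H:10
  (− 1 ring H displaced by substituents)
  + Cl → Cl:1
Element totals:
  C: 6
  H: 9
  Cl: 1

C6H9Cl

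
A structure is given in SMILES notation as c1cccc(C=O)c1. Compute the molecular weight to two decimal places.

Atom tally by fragment:
  benzene ring core → C:6 H:6
  (− 1 ring H displaced by substituents)
  + CHO → C:1 H:1 O:1
Element totals:
  C: 7
  H: 6
  O: 1
Molecular formula: C7H6O.
  M = 7(12.011) + 6(1.008) + 15.999
    = 84.077 + 6.048 + 15.999 = 106.124

106.12 g/mol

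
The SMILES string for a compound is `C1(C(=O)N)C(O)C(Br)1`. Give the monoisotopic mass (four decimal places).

178.9582

Atom tally by fragment:
  cyclopropane ring core → C:3 H:6
  (− 3 ring H displaced by substituents)
  + CONH2 → C:1 H:2 O:1 N:1
  + OH → O:1 H:1
  + Br → Br:1
Element totals:
  C: 4
  H: 6
  Br: 1
  N: 1
  O: 2
Molecular formula: C4H6BrNO2.
  M = 4(12.0) + 6(1.007825) + 78.918338 + 14.003074 + 2(15.994915)
    = 48.000000 + 6.046950 + 78.918338 + 14.003074 + 31.989830 = 178.958192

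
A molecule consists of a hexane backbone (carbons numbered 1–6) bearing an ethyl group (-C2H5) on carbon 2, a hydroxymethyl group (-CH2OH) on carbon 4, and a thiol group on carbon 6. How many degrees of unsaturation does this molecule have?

Atom tally by fragment:
  CH3 → C:1 H:3
  CH(C2H5) → C:3 H:6
  CH2 → C:1 H:2
  CH(CH2OH) → C:2 H:4 O:1
  CH2 → C:1 H:2
  CH2SH → C:1 H:3 S:1
Element totals:
  C: 9
  H: 20
  O: 1
  S: 1
Molecular formula: C9H20OS.
DoU = (2C + 2 + N − H − X) / 2 = (2·9 + 2 + 0 − 20 − 0) / 2 = 0.

0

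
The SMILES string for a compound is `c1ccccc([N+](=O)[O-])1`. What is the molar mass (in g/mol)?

123.11 g/mol

Atom tally by fragment:
  benzene ring core → C:6 H:6
  (− 1 ring H displaced by substituents)
  + NO2 → N:1 O:2
Element totals:
  C: 6
  H: 5
  N: 1
  O: 2
Molecular formula: C6H5NO2.
  M = 6(12.011) + 5(1.008) + 14.007 + 2(15.999)
    = 72.066 + 5.040 + 14.007 + 31.998 = 123.111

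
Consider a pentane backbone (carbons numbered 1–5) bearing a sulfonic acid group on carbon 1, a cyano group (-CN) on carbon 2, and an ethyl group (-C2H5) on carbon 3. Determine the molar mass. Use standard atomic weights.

205.27 g/mol

Atom tally by fragment:
  HO3SCH2 → C:1 H:3 S:1 O:3
  CH(CN) → C:2 H:1 N:1
  CH(C2H5) → C:3 H:6
  CH2 → C:1 H:2
  CH3 → C:1 H:3
Element totals:
  C: 8
  H: 15
  N: 1
  O: 3
  S: 1
Molecular formula: C8H15NO3S.
  M = 8(12.011) + 15(1.008) + 14.007 + 3(15.999) + 32.06
    = 96.088 + 15.120 + 14.007 + 47.997 + 32.060 = 205.272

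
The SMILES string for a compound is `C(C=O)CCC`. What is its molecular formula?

C5H10O

Atom tally by fragment:
  OHCCH2 → C:2 H:3 O:1
  CH2 → C:1 H:2
  CH2 → C:1 H:2
  CH3 → C:1 H:3
Element totals:
  C: 5
  H: 10
  O: 1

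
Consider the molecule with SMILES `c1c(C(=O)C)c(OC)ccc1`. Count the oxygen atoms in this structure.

Atom tally by fragment:
  benzene ring core → C:6 H:6
  (− 2 ring H displaced by substituents)
  + COCH3 → C:2 H:3 O:1
  + OCH3 → C:1 H:3 O:1
Element totals:
  C: 9
  H: 10
  O: 2

2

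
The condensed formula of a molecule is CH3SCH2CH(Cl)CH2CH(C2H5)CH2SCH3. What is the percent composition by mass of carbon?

Atom tally by fragment:
  CH3SCH2 → C:2 H:5 S:1
  CH(Cl) → C:1 H:1 Cl:1
  CH2 → C:1 H:2
  CH(C2H5) → C:3 H:6
  CH2SCH3 → C:2 H:5 S:1
Element totals:
  C: 9
  H: 19
  Cl: 1
  S: 2
Molecular formula: C9H19ClS2.
Molar mass = 226.821 g/mol.
Mass from C: 9 × 12.011 = 108.099 g/mol.
%C = 108.099 / 226.821 × 100 = 47.66%.

47.66%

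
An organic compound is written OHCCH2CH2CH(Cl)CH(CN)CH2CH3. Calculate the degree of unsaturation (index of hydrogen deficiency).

Element totals:
  C: 8
  H: 12
  Cl: 1
  N: 1
  O: 1
Molecular formula: C8H12ClNO.
DoU = (2C + 2 + N − H − X) / 2 = (2·8 + 2 + 1 − 12 − 1) / 2 = 3.

3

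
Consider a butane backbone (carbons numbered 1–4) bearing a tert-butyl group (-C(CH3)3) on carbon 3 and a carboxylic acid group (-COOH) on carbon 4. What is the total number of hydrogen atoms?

Atom tally by fragment:
  CH3 → C:1 H:3
  CH2 → C:1 H:2
  CH(C(CH3)3) → C:5 H:10
  CH2COOH → C:2 H:3 O:2
Element totals:
  C: 9
  H: 18
  O: 2

18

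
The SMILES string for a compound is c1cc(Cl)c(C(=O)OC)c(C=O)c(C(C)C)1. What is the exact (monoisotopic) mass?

240.0553

Atom tally by fragment:
  benzene ring core → C:6 H:6
  (− 4 ring H displaced by substituents)
  + Cl → Cl:1
  + COOCH3 → C:2 H:3 O:2
  + CHO → C:1 H:1 O:1
  + CH(CH3)2 → C:3 H:7
Element totals:
  C: 12
  H: 13
  Cl: 1
  O: 3
Molecular formula: C12H13ClO3.
  M = 12(12.0) + 13(1.007825) + 34.968853 + 3(15.994915)
    = 144.000000 + 13.101725 + 34.968853 + 47.984745 = 240.055323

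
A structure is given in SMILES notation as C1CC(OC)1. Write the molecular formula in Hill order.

C4H8O

Atom tally by fragment:
  cyclopropane ring core → C:3 H:6
  (− 1 ring H displaced by substituents)
  + OCH3 → C:1 H:3 O:1
Element totals:
  C: 4
  H: 8
  O: 1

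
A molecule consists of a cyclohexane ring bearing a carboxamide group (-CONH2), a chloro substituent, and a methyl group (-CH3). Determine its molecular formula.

C8H14ClNO

Atom tally by fragment:
  cyclohexane ring core → C:6 H:12
  (− 3 ring H displaced by substituents)
  + CONH2 → C:1 H:2 O:1 N:1
  + Cl → Cl:1
  + CH3 → C:1 H:3
Element totals:
  C: 8
  H: 14
  Cl: 1
  N: 1
  O: 1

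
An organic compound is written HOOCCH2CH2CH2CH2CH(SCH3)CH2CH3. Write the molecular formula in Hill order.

C9H18O2S

Element totals:
  C: 9
  H: 18
  O: 2
  S: 1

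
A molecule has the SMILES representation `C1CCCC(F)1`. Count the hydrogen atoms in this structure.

Atom tally by fragment:
  cyclopentane ring core → C:5 H:10
  (− 1 ring H displaced by substituents)
  + F → F:1
Element totals:
  C: 5
  H: 9
  F: 1

9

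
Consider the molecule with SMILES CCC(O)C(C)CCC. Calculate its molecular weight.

Atom tally by fragment:
  CH3 → C:1 H:3
  CH2 → C:1 H:2
  CH(OH) → C:1 H:2 O:1
  CH(CH3) → C:2 H:4
  CH2 → C:1 H:2
  CH2 → C:1 H:2
  CH3 → C:1 H:3
Element totals:
  C: 8
  H: 18
  O: 1
Molecular formula: C8H18O.
  M = 8(12.011) + 18(1.008) + 15.999
    = 96.088 + 18.144 + 15.999 = 130.231

130.23 g/mol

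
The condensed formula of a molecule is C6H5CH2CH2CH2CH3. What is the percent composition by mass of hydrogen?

Atom tally by fragment:
  C6H5CH2 → C:7 H:7
  CH2 → C:1 H:2
  CH2 → C:1 H:2
  CH3 → C:1 H:3
Element totals:
  C: 10
  H: 14
Molecular formula: C10H14.
Molar mass = 134.222 g/mol.
Mass from H: 14 × 1.008 = 14.112 g/mol.
%H = 14.112 / 134.222 × 100 = 10.51%.

10.51%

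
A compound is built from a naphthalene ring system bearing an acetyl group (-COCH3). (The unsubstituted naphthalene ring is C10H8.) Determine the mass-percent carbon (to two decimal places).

Atom tally by fragment:
  naphthalene ring system core → C:10 H:8
  (− 1 ring H displaced by substituents)
  + COCH3 → C:2 H:3 O:1
Element totals:
  C: 12
  H: 10
  O: 1
Molecular formula: C12H10O.
Molar mass = 170.211 g/mol.
Mass from C: 12 × 12.011 = 144.132 g/mol.
%C = 144.132 / 170.211 × 100 = 84.68%.

84.68%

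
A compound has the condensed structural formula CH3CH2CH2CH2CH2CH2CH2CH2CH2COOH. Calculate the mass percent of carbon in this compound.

69.72%

Atom tally by fragment:
  CH3 → C:1 H:3
  CH2 → C:1 H:2
  CH2 → C:1 H:2
  CH2 → C:1 H:2
  CH2 → C:1 H:2
  CH2 → C:1 H:2
  CH2 → C:1 H:2
  CH2 → C:1 H:2
  CH2COOH → C:2 H:3 O:2
Element totals:
  C: 10
  H: 20
  O: 2
Molecular formula: C10H20O2.
Molar mass = 172.268 g/mol.
Mass from C: 10 × 12.011 = 120.110 g/mol.
%C = 120.110 / 172.268 × 100 = 69.72%.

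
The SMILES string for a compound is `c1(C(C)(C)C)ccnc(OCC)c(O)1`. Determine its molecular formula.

Atom tally by fragment:
  pyridine ring core → C:5 H:5 N:1
  (− 3 ring H displaced by substituents)
  + C(CH3)3 → C:4 H:9
  + OC2H5 → C:2 H:5 O:1
  + OH → O:1 H:1
Element totals:
  C: 11
  H: 17
  N: 1
  O: 2

C11H17NO2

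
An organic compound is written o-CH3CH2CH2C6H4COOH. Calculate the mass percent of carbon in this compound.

73.15%

Element totals:
  C: 10
  H: 12
  O: 2
Molecular formula: C10H12O2.
Molar mass = 164.204 g/mol.
Mass from C: 10 × 12.011 = 120.110 g/mol.
%C = 120.110 / 164.204 × 100 = 73.15%.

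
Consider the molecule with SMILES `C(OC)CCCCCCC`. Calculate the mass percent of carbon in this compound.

Atom tally by fragment:
  CH3OCH2 → C:2 H:5 O:1
  CH2 → C:1 H:2
  CH2 → C:1 H:2
  CH2 → C:1 H:2
  CH2 → C:1 H:2
  CH2 → C:1 H:2
  CH2 → C:1 H:2
  CH3 → C:1 H:3
Element totals:
  C: 9
  H: 20
  O: 1
Molecular formula: C9H20O.
Molar mass = 144.258 g/mol.
Mass from C: 9 × 12.011 = 108.099 g/mol.
%C = 108.099 / 144.258 × 100 = 74.93%.

74.93%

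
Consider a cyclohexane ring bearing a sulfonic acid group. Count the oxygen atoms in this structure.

Atom tally by fragment:
  cyclohexane ring core → C:6 H:12
  (− 1 ring H displaced by substituents)
  + SO3H → S:1 O:3 H:1
Element totals:
  C: 6
  H: 12
  O: 3
  S: 1

3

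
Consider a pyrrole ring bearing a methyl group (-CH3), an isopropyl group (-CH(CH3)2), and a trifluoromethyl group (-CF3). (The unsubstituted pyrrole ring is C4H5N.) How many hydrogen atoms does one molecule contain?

12

Atom tally by fragment:
  pyrrole ring core → C:4 H:5 N:1
  (− 3 ring H displaced by substituents)
  + CH3 → C:1 H:3
  + CH(CH3)2 → C:3 H:7
  + CF3 → C:1 F:3
Element totals:
  C: 9
  H: 12
  F: 3
  N: 1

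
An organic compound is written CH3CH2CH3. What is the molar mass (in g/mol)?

Atom tally by fragment:
  CH3 → C:1 H:3
  CH2 → C:1 H:2
  CH3 → C:1 H:3
Element totals:
  C: 3
  H: 8
Molecular formula: C3H8.
  M = 3(12.011) + 8(1.008)
    = 36.033 + 8.064 = 44.097

44.10 g/mol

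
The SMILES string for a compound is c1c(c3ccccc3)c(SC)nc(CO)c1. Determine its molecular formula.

C13H13NOS

Atom tally by fragment:
  pyridine ring core → C:5 H:5 N:1
  (− 3 ring H displaced by substituents)
  + C6H5 → C:6 H:5
  + SCH3 → C:1 H:3 S:1
  + CH2OH → C:1 H:3 O:1
Element totals:
  C: 13
  H: 13
  N: 1
  O: 1
  S: 1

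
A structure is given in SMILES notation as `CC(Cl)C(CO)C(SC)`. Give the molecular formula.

Atom tally by fragment:
  CH3 → C:1 H:3
  CH(Cl) → C:1 H:1 Cl:1
  CH(CH2OH) → C:2 H:4 O:1
  CH2SCH3 → C:2 H:5 S:1
Element totals:
  C: 6
  H: 13
  Cl: 1
  O: 1
  S: 1

C6H13ClOS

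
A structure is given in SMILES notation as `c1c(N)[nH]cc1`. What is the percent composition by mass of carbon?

58.51%

Atom tally by fragment:
  pyrrole ring core → C:4 H:5 N:1
  (− 1 ring H displaced by substituents)
  + NH2 → N:1 H:2
Element totals:
  C: 4
  H: 6
  N: 2
Molecular formula: C4H6N2.
Molar mass = 82.106 g/mol.
Mass from C: 4 × 12.011 = 48.044 g/mol.
%C = 48.044 / 82.106 × 100 = 58.51%.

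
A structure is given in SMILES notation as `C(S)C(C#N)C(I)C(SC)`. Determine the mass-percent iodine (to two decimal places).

Atom tally by fragment:
  HSCH2 → C:1 H:3 S:1
  CH(CN) → C:2 H:1 N:1
  CH(I) → C:1 H:1 I:1
  CH2SCH3 → C:2 H:5 S:1
Element totals:
  C: 6
  H: 10
  I: 1
  N: 1
  S: 2
Molecular formula: C6H10INS2.
Molar mass = 287.177 g/mol.
Mass from I: 1 × 126.904 = 126.904 g/mol.
%I = 126.904 / 287.177 × 100 = 44.19%.

44.19%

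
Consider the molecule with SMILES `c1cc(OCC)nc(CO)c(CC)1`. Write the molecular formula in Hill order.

Atom tally by fragment:
  pyridine ring core → C:5 H:5 N:1
  (− 3 ring H displaced by substituents)
  + OC2H5 → C:2 H:5 O:1
  + CH2OH → C:1 H:3 O:1
  + C2H5 → C:2 H:5
Element totals:
  C: 10
  H: 15
  N: 1
  O: 2

C10H15NO2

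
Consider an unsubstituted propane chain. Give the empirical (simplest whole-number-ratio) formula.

C3H8

Atom tally by fragment:
  CH3 → C:1 H:3
  CH2 → C:1 H:2
  CH3 → C:1 H:3
Element totals:
  C: 3
  H: 8
Molecular formula: C3H8.
gcd of subscripts (3, 8) = 1, so the empirical formula equals the molecular formula.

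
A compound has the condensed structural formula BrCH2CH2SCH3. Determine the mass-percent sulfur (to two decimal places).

Atom tally by fragment:
  BrCH2 → C:1 H:2 Br:1
  CH2SCH3 → C:2 H:5 S:1
Element totals:
  C: 3
  H: 7
  Br: 1
  S: 1
Molecular formula: C3H7BrS.
Molar mass = 155.053 g/mol.
Mass from S: 1 × 32.06 = 32.060 g/mol.
%S = 32.060 / 155.053 × 100 = 20.68%.

20.68%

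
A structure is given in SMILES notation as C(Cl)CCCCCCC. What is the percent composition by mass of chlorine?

Atom tally by fragment:
  ClCH2 → C:1 H:2 Cl:1
  CH2 → C:1 H:2
  CH2 → C:1 H:2
  CH2 → C:1 H:2
  CH2 → C:1 H:2
  CH2 → C:1 H:2
  CH2 → C:1 H:2
  CH3 → C:1 H:3
Element totals:
  C: 8
  H: 17
  Cl: 1
Molecular formula: C8H17Cl.
Molar mass = 148.674 g/mol.
Mass from Cl: 1 × 35.45 = 35.450 g/mol.
%Cl = 35.450 / 148.674 × 100 = 23.84%.

23.84%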